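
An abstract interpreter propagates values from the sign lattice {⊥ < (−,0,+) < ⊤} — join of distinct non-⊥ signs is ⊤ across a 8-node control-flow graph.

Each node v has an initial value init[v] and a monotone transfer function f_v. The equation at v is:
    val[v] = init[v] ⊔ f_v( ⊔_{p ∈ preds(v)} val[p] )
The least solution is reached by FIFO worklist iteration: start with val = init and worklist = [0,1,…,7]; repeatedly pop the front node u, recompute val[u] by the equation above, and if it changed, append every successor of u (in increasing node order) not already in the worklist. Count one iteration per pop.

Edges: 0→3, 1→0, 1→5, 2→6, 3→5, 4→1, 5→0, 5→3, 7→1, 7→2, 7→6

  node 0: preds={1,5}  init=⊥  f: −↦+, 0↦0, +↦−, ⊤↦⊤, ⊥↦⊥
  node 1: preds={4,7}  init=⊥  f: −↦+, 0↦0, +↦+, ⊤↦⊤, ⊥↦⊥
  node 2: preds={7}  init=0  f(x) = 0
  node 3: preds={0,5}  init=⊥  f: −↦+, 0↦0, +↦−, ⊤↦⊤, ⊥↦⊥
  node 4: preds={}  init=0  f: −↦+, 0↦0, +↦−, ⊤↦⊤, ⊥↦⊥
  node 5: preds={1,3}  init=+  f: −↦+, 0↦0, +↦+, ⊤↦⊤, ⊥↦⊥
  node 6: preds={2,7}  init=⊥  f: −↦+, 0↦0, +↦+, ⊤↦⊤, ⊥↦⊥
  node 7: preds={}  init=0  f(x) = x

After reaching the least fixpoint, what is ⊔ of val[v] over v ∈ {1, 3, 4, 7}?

⊤

Worklist (10 pops):
  #1 pop 0: in=+ → − (was ⊥); enqueue []
  #2 pop 1: in=0 → 0 (was ⊥); enqueue [0]
  #3 pop 2: in=0 → 0 (no change)
  #4 pop 3: in=⊤ → ⊤ (was ⊥); enqueue []
  #5 pop 4: in=⊥ → 0 (no change)
  #6 pop 5: in=⊤ → ⊤ (was +); enqueue [3]
  #7 pop 6: in=0 → 0 (was ⊥); enqueue []
  #8 pop 7: in=⊥ → 0 (no change)
  #9 pop 0: in=⊤ → ⊤ (was −); enqueue []
  #10 pop 3: in=⊤ → ⊤ (no change)

Fixpoint:
  val[0] = ⊤
  val[1] = 0
  val[2] = 0
  val[3] = ⊤
  val[4] = 0
  val[5] = ⊤
  val[6] = 0
  val[7] = 0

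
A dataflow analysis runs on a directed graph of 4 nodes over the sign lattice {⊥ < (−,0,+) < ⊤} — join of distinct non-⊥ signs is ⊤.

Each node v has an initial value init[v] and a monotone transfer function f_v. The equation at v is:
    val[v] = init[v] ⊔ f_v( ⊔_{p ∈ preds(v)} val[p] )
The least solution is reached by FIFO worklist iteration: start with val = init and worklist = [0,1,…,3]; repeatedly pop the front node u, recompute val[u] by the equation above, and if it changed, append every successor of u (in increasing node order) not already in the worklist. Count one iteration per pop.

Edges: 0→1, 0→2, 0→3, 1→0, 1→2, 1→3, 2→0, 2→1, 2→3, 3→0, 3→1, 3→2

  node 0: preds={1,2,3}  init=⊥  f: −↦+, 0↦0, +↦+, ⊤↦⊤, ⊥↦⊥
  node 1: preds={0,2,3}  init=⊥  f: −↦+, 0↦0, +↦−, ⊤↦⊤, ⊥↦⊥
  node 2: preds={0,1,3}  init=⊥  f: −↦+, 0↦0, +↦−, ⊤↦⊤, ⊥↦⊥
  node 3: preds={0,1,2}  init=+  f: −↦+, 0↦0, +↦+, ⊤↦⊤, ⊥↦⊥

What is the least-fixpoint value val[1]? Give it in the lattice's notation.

⊤

Worklist (9 pops):
  #1 pop 0: in=+ → + (was ⊥); enqueue []
  #2 pop 1: in=+ → − (was ⊥); enqueue [0]
  #3 pop 2: in=⊤ → ⊤ (was ⊥); enqueue [1]
  #4 pop 3: in=⊤ → ⊤ (was +); enqueue [2]
  #5 pop 0: in=⊤ → ⊤ (was +); enqueue [3]
  #6 pop 1: in=⊤ → ⊤ (was −); enqueue [0]
  #7 pop 2: in=⊤ → ⊤ (no change)
  #8 pop 3: in=⊤ → ⊤ (no change)
  #9 pop 0: in=⊤ → ⊤ (no change)

Fixpoint:
  val[0] = ⊤
  val[1] = ⊤
  val[2] = ⊤
  val[3] = ⊤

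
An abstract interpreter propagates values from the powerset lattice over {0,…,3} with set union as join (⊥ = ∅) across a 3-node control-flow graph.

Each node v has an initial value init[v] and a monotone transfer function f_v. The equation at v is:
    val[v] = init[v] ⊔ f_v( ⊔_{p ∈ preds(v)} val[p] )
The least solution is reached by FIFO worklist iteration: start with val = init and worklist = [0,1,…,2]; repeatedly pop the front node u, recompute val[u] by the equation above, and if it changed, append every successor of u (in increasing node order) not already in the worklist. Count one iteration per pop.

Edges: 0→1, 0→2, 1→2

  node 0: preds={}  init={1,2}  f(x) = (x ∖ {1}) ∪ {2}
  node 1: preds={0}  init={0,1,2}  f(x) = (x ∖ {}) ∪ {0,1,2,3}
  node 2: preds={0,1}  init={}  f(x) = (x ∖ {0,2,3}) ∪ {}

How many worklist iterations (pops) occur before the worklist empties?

Worklist (3 pops):
  #1 pop 0: in={} → {1,2} (no change)
  #2 pop 1: in={1,2} → {0,1,2,3} (was {0,1,2}); enqueue []
  #3 pop 2: in={0,1,2,3} → {1} (was {}); enqueue []

Fixpoint:
  val[0] = {1,2}
  val[1] = {0,1,2,3}
  val[2] = {1}

3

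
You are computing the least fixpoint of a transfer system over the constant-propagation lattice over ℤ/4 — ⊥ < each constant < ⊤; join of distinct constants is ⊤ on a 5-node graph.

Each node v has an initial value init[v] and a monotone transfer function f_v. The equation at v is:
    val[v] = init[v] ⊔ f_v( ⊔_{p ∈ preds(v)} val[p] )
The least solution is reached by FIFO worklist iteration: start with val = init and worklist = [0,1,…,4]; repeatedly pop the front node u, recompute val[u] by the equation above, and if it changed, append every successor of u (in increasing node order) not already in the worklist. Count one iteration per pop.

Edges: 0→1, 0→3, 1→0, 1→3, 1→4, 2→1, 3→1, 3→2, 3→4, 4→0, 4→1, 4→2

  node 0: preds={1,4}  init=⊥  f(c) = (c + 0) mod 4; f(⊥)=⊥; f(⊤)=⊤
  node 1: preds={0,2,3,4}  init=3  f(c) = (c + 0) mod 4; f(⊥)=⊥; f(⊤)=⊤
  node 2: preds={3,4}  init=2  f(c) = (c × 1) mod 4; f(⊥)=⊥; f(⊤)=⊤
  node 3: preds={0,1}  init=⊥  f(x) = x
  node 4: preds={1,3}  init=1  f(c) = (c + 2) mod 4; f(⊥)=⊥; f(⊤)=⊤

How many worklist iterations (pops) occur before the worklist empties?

8

Trace (8 dequeues):
  [1] u=0 | in ⊤ | out ⊤ | prev ⊥ | push {}
  [2] u=1 | in ⊤ | out ⊤ | prev 3 | push {0}
  [3] u=2 | in 1 | out ⊤ | prev 2 | push {1}
  [4] u=3 | in ⊤ | out ⊤ | prev ⊥ | push {2}
  [5] u=4 | in ⊤ | out ⊤ | prev 1 | push {}
  [6] u=0 | in ⊤ | out ⊤ | ==
  [7] u=1 | in ⊤ | out ⊤ | ==
  [8] u=2 | in ⊤ | out ⊤ | ==

Converged values:
  [0] ⊤
  [1] ⊤
  [2] ⊤
  [3] ⊤
  [4] ⊤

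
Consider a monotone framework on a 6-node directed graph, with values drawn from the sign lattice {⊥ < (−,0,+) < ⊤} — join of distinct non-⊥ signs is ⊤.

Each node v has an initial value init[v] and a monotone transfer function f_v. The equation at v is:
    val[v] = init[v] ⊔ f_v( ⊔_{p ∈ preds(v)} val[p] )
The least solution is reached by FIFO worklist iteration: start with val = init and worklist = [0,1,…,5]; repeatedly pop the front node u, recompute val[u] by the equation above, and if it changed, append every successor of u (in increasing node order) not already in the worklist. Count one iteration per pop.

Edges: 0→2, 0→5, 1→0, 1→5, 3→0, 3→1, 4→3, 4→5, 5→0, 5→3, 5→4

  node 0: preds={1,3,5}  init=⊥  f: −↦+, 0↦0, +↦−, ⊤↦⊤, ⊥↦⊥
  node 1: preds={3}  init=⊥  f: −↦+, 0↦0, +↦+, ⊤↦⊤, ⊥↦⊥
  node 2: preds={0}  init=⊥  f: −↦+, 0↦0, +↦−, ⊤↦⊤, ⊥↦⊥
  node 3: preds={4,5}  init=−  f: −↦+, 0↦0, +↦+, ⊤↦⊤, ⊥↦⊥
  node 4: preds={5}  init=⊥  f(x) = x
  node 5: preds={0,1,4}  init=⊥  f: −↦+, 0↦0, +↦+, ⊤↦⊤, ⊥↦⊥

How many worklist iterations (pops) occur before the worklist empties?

18

Trace (18 dequeues):
  [1] u=0 | in − | out + | prev ⊥ | push {}
  [2] u=1 | in − | out + | prev ⊥ | push {0}
  [3] u=2 | in + | out − | prev ⊥ | push {}
  [4] u=3 | in ⊥ | out − | ==
  [5] u=4 | in ⊥ | out ⊥ | ==
  [6] u=5 | in + | out + | prev ⊥ | push {3,4}
  [7] u=0 | in ⊤ | out ⊤ | prev + | push {2,5}
  [8] u=3 | in + | out ⊤ | prev − | push {0,1}
  [9] u=4 | in + | out + | prev ⊥ | push {3}
  [10] u=2 | in ⊤ | out ⊤ | prev − | push {}
  [11] u=5 | in ⊤ | out ⊤ | prev + | push {4}
  [12] u=0 | in ⊤ | out ⊤ | ==
  [13] u=1 | in ⊤ | out ⊤ | prev + | push {0,5}
  [14] u=3 | in ⊤ | out ⊤ | ==
  [15] u=4 | in ⊤ | out ⊤ | prev + | push {3}
  [16] u=0 | in ⊤ | out ⊤ | ==
  [17] u=5 | in ⊤ | out ⊤ | ==
  [18] u=3 | in ⊤ | out ⊤ | ==

Converged values:
  [0] ⊤
  [1] ⊤
  [2] ⊤
  [3] ⊤
  [4] ⊤
  [5] ⊤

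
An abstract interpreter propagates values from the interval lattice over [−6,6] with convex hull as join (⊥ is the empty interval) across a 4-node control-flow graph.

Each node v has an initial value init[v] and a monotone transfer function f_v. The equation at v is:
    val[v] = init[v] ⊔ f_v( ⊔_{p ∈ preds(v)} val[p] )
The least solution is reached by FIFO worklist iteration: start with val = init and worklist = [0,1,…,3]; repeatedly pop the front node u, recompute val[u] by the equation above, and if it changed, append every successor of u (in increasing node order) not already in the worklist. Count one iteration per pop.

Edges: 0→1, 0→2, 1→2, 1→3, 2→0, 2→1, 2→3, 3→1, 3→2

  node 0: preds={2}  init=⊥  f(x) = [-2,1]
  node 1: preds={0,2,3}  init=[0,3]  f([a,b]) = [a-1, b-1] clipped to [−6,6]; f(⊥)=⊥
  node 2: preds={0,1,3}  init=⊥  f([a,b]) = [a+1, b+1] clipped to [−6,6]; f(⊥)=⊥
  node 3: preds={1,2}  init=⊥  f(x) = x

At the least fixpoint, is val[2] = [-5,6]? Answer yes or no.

Iteration log — 19 steps:
  step 1. node 0  ⊔preds=⊥  new=[-2,1]  old=⊥  +wl: 
  step 2. node 1  ⊔preds=[-2,1]  new=[-3,3]  old=[0,3]  +wl: 
  step 3. node 2  ⊔preds=[-3,3]  new=[-2,4]  old=⊥  +wl: 0,1
  step 4. node 3  ⊔preds=[-3,4]  new=[-3,4]  old=⊥  +wl: 2
  step 5. node 0  ⊔preds=[-2,4]  new=[-2,1]  stable
  step 6. node 1  ⊔preds=[-3,4]  new=[-4,3]  old=[-3,3]  +wl: 3
  step 7. node 2  ⊔preds=[-4,4]  new=[-3,5]  old=[-2,4]  +wl: 0,1
  step 8. node 3  ⊔preds=[-4,5]  new=[-4,5]  old=[-3,4]  +wl: 2
  step 9. node 0  ⊔preds=[-3,5]  new=[-2,1]  stable
  step 10. node 1  ⊔preds=[-4,5]  new=[-5,4]  old=[-4,3]  +wl: 3
  step 11. node 2  ⊔preds=[-5,5]  new=[-4,6]  old=[-3,5]  +wl: 0,1
  step 12. node 3  ⊔preds=[-5,6]  new=[-5,6]  old=[-4,5]  +wl: 2
  step 13. node 0  ⊔preds=[-4,6]  new=[-2,1]  stable
  step 14. node 1  ⊔preds=[-5,6]  new=[-6,5]  old=[-5,4]  +wl: 3
  step 15. node 2  ⊔preds=[-6,6]  new=[-5,6]  old=[-4,6]  +wl: 0,1
  step 16. node 3  ⊔preds=[-6,6]  new=[-6,6]  old=[-5,6]  +wl: 2
  step 17. node 0  ⊔preds=[-5,6]  new=[-2,1]  stable
  step 18. node 1  ⊔preds=[-6,6]  new=[-6,5]  stable
  step 19. node 2  ⊔preds=[-6,6]  new=[-5,6]  stable

Least fixpoint reached:
  node 0: [-2,1]
  node 1: [-6,5]
  node 2: [-5,6]
  node 3: [-6,6]

yes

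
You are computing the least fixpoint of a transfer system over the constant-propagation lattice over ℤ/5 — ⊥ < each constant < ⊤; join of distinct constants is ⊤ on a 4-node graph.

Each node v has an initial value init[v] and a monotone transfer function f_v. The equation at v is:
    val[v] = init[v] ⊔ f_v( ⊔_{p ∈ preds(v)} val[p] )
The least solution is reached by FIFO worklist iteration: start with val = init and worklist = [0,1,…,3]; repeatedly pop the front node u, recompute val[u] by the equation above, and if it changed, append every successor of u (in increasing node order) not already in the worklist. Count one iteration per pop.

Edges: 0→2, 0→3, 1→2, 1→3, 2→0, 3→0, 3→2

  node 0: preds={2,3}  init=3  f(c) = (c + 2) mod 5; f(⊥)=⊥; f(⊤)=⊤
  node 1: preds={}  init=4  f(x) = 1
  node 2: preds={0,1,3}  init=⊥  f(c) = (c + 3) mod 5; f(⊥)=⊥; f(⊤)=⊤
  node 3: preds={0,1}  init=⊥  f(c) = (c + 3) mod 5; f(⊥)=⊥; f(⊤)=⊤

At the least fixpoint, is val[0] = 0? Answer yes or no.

no

Worklist (7 pops):
  #1 pop 0: in=⊥ → 3 (no change)
  #2 pop 1: in=⊥ → ⊤ (was 4); enqueue []
  #3 pop 2: in=⊤ → ⊤ (was ⊥); enqueue [0]
  #4 pop 3: in=⊤ → ⊤ (was ⊥); enqueue [2]
  #5 pop 0: in=⊤ → ⊤ (was 3); enqueue [3]
  #6 pop 2: in=⊤ → ⊤ (no change)
  #7 pop 3: in=⊤ → ⊤ (no change)

Fixpoint:
  val[0] = ⊤
  val[1] = ⊤
  val[2] = ⊤
  val[3] = ⊤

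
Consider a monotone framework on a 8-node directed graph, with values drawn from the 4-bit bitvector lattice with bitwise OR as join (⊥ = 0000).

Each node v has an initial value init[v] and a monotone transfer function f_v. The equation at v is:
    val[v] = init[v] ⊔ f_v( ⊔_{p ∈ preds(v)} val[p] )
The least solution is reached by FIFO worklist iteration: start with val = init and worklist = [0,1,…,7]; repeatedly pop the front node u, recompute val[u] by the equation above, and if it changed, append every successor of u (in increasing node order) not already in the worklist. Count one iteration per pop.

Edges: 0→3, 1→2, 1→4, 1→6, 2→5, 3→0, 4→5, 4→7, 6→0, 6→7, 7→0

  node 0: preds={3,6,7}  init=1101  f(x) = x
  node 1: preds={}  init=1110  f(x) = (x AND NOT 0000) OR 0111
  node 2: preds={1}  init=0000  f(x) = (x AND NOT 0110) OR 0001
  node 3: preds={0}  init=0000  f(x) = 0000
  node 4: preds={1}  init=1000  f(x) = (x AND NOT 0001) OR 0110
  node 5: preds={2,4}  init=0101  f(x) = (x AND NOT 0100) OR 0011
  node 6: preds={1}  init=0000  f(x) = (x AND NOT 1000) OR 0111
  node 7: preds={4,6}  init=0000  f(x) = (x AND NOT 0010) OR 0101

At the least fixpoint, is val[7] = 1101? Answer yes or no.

Trace (10 dequeues):
  [1] u=0 | in 0000 | out 1101 | ==
  [2] u=1 | in 0000 | out 1111 | prev 1110 | push {}
  [3] u=2 | in 1111 | out 1001 | prev 0000 | push {}
  [4] u=3 | in 1101 | out 0000 | ==
  [5] u=4 | in 1111 | out 1110 | prev 1000 | push {}
  [6] u=5 | in 1111 | out 1111 | prev 0101 | push {}
  [7] u=6 | in 1111 | out 0111 | prev 0000 | push {0}
  [8] u=7 | in 1111 | out 1101 | prev 0000 | push {}
  [9] u=0 | in 1111 | out 1111 | prev 1101 | push {3}
  [10] u=3 | in 1111 | out 0000 | ==

Converged values:
  [0] 1111
  [1] 1111
  [2] 1001
  [3] 0000
  [4] 1110
  [5] 1111
  [6] 0111
  [7] 1101

yes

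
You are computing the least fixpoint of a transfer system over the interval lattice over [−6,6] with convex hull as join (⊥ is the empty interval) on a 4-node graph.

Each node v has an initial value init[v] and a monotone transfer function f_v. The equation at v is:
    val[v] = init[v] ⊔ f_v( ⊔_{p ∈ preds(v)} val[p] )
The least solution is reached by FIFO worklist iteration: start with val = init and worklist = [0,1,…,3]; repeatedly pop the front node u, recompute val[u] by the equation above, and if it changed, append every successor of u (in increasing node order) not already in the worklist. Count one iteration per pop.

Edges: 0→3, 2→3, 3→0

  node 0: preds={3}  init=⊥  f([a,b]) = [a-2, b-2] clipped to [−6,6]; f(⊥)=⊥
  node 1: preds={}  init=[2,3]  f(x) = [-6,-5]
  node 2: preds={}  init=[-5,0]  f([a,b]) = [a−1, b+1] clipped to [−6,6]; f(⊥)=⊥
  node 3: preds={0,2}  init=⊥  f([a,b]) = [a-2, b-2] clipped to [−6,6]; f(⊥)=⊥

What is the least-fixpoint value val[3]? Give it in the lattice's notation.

[-6,-2]

Trace (6 dequeues):
  [1] u=0 | in ⊥ | out ⊥ | ==
  [2] u=1 | in ⊥ | out [-6,3] | prev [2,3] | push {}
  [3] u=2 | in ⊥ | out [-5,0] | ==
  [4] u=3 | in [-5,0] | out [-6,-2] | prev ⊥ | push {0}
  [5] u=0 | in [-6,-2] | out [-6,-4] | prev ⊥ | push {3}
  [6] u=3 | in [-6,0] | out [-6,-2] | ==

Converged values:
  [0] [-6,-4]
  [1] [-6,3]
  [2] [-5,0]
  [3] [-6,-2]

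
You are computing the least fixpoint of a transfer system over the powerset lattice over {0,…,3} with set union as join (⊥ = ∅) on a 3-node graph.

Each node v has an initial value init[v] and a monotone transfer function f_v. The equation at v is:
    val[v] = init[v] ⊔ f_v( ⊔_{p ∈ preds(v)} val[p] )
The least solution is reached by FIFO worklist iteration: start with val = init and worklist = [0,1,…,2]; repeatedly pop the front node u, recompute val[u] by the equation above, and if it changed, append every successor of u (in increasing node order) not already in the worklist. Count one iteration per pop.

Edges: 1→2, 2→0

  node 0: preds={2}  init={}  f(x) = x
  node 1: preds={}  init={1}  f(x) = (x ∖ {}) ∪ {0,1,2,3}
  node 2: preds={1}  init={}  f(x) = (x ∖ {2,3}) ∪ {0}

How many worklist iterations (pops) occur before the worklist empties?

Trace (4 dequeues):
  [1] u=0 | in {} | out {} | ==
  [2] u=1 | in {} | out {0,1,2,3} | prev {1} | push {}
  [3] u=2 | in {0,1,2,3} | out {0,1} | prev {} | push {0}
  [4] u=0 | in {0,1} | out {0,1} | prev {} | push {}

Converged values:
  [0] {0,1}
  [1] {0,1,2,3}
  [2] {0,1}

4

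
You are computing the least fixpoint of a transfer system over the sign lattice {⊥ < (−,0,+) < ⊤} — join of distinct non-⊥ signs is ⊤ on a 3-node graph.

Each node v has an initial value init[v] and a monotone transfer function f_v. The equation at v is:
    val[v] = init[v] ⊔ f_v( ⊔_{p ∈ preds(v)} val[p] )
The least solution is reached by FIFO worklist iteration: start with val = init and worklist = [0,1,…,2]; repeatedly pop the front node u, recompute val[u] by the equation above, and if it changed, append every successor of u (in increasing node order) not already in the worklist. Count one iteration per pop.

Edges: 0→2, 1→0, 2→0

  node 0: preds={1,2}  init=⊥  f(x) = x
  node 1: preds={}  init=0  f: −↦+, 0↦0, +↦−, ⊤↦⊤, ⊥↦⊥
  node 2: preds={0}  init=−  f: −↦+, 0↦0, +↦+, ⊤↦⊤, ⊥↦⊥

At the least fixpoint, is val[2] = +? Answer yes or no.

no

Iteration log — 4 steps:
  step 1. node 0  ⊔preds=⊤  new=⊤  old=⊥  +wl: 
  step 2. node 1  ⊔preds=⊥  new=0  stable
  step 3. node 2  ⊔preds=⊤  new=⊤  old=−  +wl: 0
  step 4. node 0  ⊔preds=⊤  new=⊤  stable

Least fixpoint reached:
  node 0: ⊤
  node 1: 0
  node 2: ⊤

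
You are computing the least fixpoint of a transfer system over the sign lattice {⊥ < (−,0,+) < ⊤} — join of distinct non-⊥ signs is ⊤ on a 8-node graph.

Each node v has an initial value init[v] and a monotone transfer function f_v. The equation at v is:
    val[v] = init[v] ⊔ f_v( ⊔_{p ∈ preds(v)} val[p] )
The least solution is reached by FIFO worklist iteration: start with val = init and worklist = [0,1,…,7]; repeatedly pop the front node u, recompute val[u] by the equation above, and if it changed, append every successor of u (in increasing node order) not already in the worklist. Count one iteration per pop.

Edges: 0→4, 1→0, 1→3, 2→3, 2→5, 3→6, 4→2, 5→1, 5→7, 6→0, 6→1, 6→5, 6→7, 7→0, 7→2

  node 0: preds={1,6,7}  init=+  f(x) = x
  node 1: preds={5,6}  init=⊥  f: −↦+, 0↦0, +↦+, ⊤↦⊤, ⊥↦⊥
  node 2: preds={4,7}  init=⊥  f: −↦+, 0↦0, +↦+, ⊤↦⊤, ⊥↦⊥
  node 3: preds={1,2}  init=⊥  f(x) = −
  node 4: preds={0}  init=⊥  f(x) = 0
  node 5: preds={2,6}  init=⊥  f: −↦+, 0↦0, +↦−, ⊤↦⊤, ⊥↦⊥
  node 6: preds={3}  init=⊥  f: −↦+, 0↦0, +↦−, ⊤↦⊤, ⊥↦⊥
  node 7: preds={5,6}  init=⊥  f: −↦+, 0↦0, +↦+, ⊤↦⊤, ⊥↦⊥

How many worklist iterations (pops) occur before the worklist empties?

Iteration log — 20 steps:
  step 1. node 0  ⊔preds=⊥  new=+  stable
  step 2. node 1  ⊔preds=⊥  new=⊥  stable
  step 3. node 2  ⊔preds=⊥  new=⊥  stable
  step 4. node 3  ⊔preds=⊥  new=−  old=⊥  +wl: 
  step 5. node 4  ⊔preds=+  new=0  old=⊥  +wl: 2
  step 6. node 5  ⊔preds=⊥  new=⊥  stable
  step 7. node 6  ⊔preds=−  new=+  old=⊥  +wl: 0,1,5
  step 8. node 7  ⊔preds=+  new=+  old=⊥  +wl: 
  step 9. node 2  ⊔preds=⊤  new=⊤  old=⊥  +wl: 3
  step 10. node 0  ⊔preds=+  new=+  stable
  step 11. node 1  ⊔preds=+  new=+  old=⊥  +wl: 0
  step 12. node 5  ⊔preds=⊤  new=⊤  old=⊥  +wl: 1,7
  step 13. node 3  ⊔preds=⊤  new=−  stable
  step 14. node 0  ⊔preds=+  new=+  stable
  step 15. node 1  ⊔preds=⊤  new=⊤  old=+  +wl: 0,3
  step 16. node 7  ⊔preds=⊤  new=⊤  old=+  +wl: 2
  step 17. node 0  ⊔preds=⊤  new=⊤  old=+  +wl: 4
  step 18. node 3  ⊔preds=⊤  new=−  stable
  step 19. node 2  ⊔preds=⊤  new=⊤  stable
  step 20. node 4  ⊔preds=⊤  new=0  stable

Least fixpoint reached:
  node 0: ⊤
  node 1: ⊤
  node 2: ⊤
  node 3: −
  node 4: 0
  node 5: ⊤
  node 6: +
  node 7: ⊤

20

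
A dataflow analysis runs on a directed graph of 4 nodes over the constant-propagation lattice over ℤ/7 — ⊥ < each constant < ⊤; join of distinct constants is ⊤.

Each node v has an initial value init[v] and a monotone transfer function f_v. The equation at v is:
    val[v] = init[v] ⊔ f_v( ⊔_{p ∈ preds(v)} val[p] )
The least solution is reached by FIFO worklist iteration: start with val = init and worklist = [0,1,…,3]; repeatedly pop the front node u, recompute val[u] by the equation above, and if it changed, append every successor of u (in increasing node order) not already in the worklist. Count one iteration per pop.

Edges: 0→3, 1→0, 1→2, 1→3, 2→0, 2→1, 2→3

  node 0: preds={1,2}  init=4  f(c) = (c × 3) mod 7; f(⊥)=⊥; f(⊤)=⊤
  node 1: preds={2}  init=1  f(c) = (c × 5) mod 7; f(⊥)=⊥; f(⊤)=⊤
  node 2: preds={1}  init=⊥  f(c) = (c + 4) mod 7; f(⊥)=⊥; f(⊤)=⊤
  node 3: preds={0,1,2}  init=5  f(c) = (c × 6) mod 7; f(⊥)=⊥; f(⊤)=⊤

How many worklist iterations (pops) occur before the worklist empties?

Iteration log — 11 steps:
  step 1. node 0  ⊔preds=1  new=⊤  old=4  +wl: 
  step 2. node 1  ⊔preds=⊥  new=1  stable
  step 3. node 2  ⊔preds=1  new=5  old=⊥  +wl: 0,1
  step 4. node 3  ⊔preds=⊤  new=⊤  old=5  +wl: 
  step 5. node 0  ⊔preds=⊤  new=⊤  stable
  step 6. node 1  ⊔preds=5  new=⊤  old=1  +wl: 0,2,3
  step 7. node 0  ⊔preds=⊤  new=⊤  stable
  step 8. node 2  ⊔preds=⊤  new=⊤  old=5  +wl: 0,1
  step 9. node 3  ⊔preds=⊤  new=⊤  stable
  step 10. node 0  ⊔preds=⊤  new=⊤  stable
  step 11. node 1  ⊔preds=⊤  new=⊤  stable

Least fixpoint reached:
  node 0: ⊤
  node 1: ⊤
  node 2: ⊤
  node 3: ⊤

11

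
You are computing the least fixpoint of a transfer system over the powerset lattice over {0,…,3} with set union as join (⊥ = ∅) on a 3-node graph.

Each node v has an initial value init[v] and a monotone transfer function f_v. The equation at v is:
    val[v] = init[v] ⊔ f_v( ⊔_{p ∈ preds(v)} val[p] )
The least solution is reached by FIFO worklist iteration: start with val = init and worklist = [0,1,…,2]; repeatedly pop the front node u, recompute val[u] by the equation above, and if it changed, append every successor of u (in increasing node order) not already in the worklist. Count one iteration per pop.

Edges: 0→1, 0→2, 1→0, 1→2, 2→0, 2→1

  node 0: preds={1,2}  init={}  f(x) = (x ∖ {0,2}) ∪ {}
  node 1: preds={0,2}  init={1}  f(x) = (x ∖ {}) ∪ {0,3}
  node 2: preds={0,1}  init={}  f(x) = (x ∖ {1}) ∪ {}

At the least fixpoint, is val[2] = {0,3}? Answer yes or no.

Trace (6 dequeues):
  [1] u=0 | in {1} | out {1} | prev {} | push {}
  [2] u=1 | in {1} | out {0,1,3} | prev {1} | push {0}
  [3] u=2 | in {0,1,3} | out {0,3} | prev {} | push {1}
  [4] u=0 | in {0,1,3} | out {1,3} | prev {1} | push {2}
  [5] u=1 | in {0,1,3} | out {0,1,3} | ==
  [6] u=2 | in {0,1,3} | out {0,3} | ==

Converged values:
  [0] {1,3}
  [1] {0,1,3}
  [2] {0,3}

yes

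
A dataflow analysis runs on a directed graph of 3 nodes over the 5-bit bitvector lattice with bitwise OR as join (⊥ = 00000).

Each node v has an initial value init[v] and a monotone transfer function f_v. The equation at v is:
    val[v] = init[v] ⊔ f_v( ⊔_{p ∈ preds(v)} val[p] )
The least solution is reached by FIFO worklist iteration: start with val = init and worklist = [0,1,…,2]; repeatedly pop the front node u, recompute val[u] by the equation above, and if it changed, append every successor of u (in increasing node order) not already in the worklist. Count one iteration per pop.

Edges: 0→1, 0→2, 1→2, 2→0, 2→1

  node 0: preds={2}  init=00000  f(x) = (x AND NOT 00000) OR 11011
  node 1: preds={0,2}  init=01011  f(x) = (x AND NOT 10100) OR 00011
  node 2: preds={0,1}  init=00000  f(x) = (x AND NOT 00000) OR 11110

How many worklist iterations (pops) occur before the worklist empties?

Trace (6 dequeues):
  [1] u=0 | in 00000 | out 11011 | prev 00000 | push {}
  [2] u=1 | in 11011 | out 01011 | ==
  [3] u=2 | in 11011 | out 11111 | prev 00000 | push {0,1}
  [4] u=0 | in 11111 | out 11111 | prev 11011 | push {2}
  [5] u=1 | in 11111 | out 01011 | ==
  [6] u=2 | in 11111 | out 11111 | ==

Converged values:
  [0] 11111
  [1] 01011
  [2] 11111

6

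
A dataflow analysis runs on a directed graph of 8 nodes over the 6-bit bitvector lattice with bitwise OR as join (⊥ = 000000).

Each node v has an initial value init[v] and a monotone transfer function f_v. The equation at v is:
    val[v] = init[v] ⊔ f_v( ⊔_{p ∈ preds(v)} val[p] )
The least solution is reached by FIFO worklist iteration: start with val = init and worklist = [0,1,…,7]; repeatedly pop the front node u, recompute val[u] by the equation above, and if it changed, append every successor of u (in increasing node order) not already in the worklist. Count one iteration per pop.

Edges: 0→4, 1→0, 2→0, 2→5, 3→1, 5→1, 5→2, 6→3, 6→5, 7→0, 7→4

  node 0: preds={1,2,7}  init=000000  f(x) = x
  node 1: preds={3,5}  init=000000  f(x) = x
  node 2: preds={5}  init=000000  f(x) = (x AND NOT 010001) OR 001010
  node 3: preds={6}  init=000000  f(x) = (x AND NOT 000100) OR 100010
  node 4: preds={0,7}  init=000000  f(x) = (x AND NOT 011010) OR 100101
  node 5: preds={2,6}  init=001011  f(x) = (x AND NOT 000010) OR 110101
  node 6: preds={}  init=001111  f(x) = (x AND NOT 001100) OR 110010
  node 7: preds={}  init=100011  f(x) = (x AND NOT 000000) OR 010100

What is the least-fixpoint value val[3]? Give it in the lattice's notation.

Iteration log — 16 steps:
  step 1. node 0  ⊔preds=100011  new=100011  old=000000  +wl: 
  step 2. node 1  ⊔preds=001011  new=001011  old=000000  +wl: 0
  step 3. node 2  ⊔preds=001011  new=001010  old=000000  +wl: 
  step 4. node 3  ⊔preds=001111  new=101011  old=000000  +wl: 1
  step 5. node 4  ⊔preds=100011  new=100101  old=000000  +wl: 
  step 6. node 5  ⊔preds=001111  new=111111  old=001011  +wl: 2
  step 7. node 6  ⊔preds=000000  new=111111  old=001111  +wl: 3,5
  step 8. node 7  ⊔preds=000000  new=110111  old=100011  +wl: 4
  step 9. node 0  ⊔preds=111111  new=111111  old=100011  +wl: 
  step 10. node 1  ⊔preds=111111  new=111111  old=001011  +wl: 0
  step 11. node 2  ⊔preds=111111  new=101110  old=001010  +wl: 
  step 12. node 3  ⊔preds=111111  new=111011  old=101011  +wl: 1
  step 13. node 5  ⊔preds=111111  new=111111  stable
  step 14. node 4  ⊔preds=111111  new=100101  stable
  step 15. node 0  ⊔preds=111111  new=111111  stable
  step 16. node 1  ⊔preds=111111  new=111111  stable

Least fixpoint reached:
  node 0: 111111
  node 1: 111111
  node 2: 101110
  node 3: 111011
  node 4: 100101
  node 5: 111111
  node 6: 111111
  node 7: 110111

111011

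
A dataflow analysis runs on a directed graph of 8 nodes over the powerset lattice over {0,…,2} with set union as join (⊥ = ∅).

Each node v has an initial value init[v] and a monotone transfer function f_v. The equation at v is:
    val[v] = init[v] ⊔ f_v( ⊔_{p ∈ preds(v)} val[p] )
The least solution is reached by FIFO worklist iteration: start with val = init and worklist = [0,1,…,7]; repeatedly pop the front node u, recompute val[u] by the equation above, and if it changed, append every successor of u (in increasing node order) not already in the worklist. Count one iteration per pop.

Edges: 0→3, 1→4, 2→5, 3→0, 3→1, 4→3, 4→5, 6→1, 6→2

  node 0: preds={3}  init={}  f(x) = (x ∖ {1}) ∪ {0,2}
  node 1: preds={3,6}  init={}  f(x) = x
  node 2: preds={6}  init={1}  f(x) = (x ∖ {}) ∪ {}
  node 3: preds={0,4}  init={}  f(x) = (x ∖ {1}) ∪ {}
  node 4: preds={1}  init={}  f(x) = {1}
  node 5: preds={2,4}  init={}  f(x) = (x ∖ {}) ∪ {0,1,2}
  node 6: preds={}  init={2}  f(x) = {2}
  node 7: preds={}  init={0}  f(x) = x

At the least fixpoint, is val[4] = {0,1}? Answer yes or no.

no

Iteration log — 12 steps:
  step 1. node 0  ⊔preds={}  new={0,2}  old={}  +wl: 
  step 2. node 1  ⊔preds={2}  new={2}  old={}  +wl: 
  step 3. node 2  ⊔preds={2}  new={1,2}  old={1}  +wl: 
  step 4. node 3  ⊔preds={0,2}  new={0,2}  old={}  +wl: 0,1
  step 5. node 4  ⊔preds={2}  new={1}  old={}  +wl: 3
  step 6. node 5  ⊔preds={1,2}  new={0,1,2}  old={}  +wl: 
  step 7. node 6  ⊔preds={}  new={2}  stable
  step 8. node 7  ⊔preds={}  new={0}  stable
  step 9. node 0  ⊔preds={0,2}  new={0,2}  stable
  step 10. node 1  ⊔preds={0,2}  new={0,2}  old={2}  +wl: 4
  step 11. node 3  ⊔preds={0,1,2}  new={0,2}  stable
  step 12. node 4  ⊔preds={0,2}  new={1}  stable

Least fixpoint reached:
  node 0: {0,2}
  node 1: {0,2}
  node 2: {1,2}
  node 3: {0,2}
  node 4: {1}
  node 5: {0,1,2}
  node 6: {2}
  node 7: {0}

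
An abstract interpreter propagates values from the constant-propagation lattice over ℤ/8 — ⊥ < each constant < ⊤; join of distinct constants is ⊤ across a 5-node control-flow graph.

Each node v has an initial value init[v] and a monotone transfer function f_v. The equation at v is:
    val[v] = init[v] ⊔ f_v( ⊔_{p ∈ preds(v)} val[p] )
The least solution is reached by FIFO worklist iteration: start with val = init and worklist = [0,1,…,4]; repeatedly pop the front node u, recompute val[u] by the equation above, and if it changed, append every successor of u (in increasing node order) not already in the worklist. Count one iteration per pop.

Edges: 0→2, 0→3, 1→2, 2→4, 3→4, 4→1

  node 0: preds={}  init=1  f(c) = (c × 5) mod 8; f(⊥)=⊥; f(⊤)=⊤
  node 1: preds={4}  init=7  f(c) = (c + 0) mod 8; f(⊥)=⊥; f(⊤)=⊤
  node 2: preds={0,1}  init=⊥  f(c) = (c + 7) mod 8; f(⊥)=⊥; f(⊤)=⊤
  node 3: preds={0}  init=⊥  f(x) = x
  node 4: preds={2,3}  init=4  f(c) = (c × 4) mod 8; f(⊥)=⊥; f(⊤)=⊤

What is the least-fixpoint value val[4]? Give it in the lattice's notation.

Worklist (6 pops):
  #1 pop 0: in=⊥ → 1 (no change)
  #2 pop 1: in=4 → ⊤ (was 7); enqueue []
  #3 pop 2: in=⊤ → ⊤ (was ⊥); enqueue []
  #4 pop 3: in=1 → 1 (was ⊥); enqueue []
  #5 pop 4: in=⊤ → ⊤ (was 4); enqueue [1]
  #6 pop 1: in=⊤ → ⊤ (no change)

Fixpoint:
  val[0] = 1
  val[1] = ⊤
  val[2] = ⊤
  val[3] = 1
  val[4] = ⊤

⊤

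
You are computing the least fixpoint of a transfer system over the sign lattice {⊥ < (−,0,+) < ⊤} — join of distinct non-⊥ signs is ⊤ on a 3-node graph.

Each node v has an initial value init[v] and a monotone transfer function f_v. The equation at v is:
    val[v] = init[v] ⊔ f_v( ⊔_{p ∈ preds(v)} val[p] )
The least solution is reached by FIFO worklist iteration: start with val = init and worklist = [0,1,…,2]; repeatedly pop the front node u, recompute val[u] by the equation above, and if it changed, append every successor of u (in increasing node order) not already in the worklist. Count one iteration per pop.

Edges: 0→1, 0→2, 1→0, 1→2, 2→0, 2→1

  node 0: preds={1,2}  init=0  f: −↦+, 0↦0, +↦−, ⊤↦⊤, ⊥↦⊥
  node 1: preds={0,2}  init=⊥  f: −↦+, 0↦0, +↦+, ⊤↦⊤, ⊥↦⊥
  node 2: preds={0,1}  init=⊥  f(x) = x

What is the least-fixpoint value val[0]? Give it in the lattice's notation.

0

Worklist (5 pops):
  #1 pop 0: in=⊥ → 0 (no change)
  #2 pop 1: in=0 → 0 (was ⊥); enqueue [0]
  #3 pop 2: in=0 → 0 (was ⊥); enqueue [1]
  #4 pop 0: in=0 → 0 (no change)
  #5 pop 1: in=0 → 0 (no change)

Fixpoint:
  val[0] = 0
  val[1] = 0
  val[2] = 0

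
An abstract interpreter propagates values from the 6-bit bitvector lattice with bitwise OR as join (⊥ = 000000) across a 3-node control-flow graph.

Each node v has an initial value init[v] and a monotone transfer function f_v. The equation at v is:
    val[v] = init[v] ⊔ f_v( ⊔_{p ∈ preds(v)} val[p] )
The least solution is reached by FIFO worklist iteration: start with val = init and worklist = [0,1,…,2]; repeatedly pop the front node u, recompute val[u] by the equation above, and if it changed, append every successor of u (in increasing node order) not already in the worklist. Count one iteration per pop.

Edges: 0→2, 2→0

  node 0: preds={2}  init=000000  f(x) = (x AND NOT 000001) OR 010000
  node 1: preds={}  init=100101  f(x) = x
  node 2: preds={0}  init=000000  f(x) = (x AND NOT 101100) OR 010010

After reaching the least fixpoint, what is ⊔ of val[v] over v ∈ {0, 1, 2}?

110111

Iteration log — 5 steps:
  step 1. node 0  ⊔preds=000000  new=010000  old=000000  +wl: 
  step 2. node 1  ⊔preds=000000  new=100101  stable
  step 3. node 2  ⊔preds=010000  new=010010  old=000000  +wl: 0
  step 4. node 0  ⊔preds=010010  new=010010  old=010000  +wl: 2
  step 5. node 2  ⊔preds=010010  new=010010  stable

Least fixpoint reached:
  node 0: 010010
  node 1: 100101
  node 2: 010010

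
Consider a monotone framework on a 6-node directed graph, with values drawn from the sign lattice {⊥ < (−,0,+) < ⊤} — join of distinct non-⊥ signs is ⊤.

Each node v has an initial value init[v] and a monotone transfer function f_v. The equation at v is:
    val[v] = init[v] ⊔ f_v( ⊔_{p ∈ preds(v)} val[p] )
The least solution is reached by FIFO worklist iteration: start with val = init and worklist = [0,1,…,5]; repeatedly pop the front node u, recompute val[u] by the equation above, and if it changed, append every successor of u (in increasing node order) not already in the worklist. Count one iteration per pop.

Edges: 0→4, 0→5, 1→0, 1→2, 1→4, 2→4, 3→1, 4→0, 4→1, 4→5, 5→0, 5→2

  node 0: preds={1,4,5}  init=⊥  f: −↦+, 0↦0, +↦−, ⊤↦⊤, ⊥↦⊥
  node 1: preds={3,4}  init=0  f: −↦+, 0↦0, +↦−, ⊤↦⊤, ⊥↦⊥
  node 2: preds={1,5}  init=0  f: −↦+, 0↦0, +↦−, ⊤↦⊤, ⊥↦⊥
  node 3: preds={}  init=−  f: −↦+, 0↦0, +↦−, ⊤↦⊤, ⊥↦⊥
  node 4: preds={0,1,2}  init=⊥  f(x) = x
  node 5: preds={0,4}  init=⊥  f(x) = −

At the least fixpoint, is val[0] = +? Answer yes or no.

no

Iteration log — 11 steps:
  step 1. node 0  ⊔preds=0  new=0  old=⊥  +wl: 
  step 2. node 1  ⊔preds=−  new=⊤  old=0  +wl: 0
  step 3. node 2  ⊔preds=⊤  new=⊤  old=0  +wl: 
  step 4. node 3  ⊔preds=⊥  new=−  stable
  step 5. node 4  ⊔preds=⊤  new=⊤  old=⊥  +wl: 1
  step 6. node 5  ⊔preds=⊤  new=−  old=⊥  +wl: 2
  step 7. node 0  ⊔preds=⊤  new=⊤  old=0  +wl: 4,5
  step 8. node 1  ⊔preds=⊤  new=⊤  stable
  step 9. node 2  ⊔preds=⊤  new=⊤  stable
  step 10. node 4  ⊔preds=⊤  new=⊤  stable
  step 11. node 5  ⊔preds=⊤  new=−  stable

Least fixpoint reached:
  node 0: ⊤
  node 1: ⊤
  node 2: ⊤
  node 3: −
  node 4: ⊤
  node 5: −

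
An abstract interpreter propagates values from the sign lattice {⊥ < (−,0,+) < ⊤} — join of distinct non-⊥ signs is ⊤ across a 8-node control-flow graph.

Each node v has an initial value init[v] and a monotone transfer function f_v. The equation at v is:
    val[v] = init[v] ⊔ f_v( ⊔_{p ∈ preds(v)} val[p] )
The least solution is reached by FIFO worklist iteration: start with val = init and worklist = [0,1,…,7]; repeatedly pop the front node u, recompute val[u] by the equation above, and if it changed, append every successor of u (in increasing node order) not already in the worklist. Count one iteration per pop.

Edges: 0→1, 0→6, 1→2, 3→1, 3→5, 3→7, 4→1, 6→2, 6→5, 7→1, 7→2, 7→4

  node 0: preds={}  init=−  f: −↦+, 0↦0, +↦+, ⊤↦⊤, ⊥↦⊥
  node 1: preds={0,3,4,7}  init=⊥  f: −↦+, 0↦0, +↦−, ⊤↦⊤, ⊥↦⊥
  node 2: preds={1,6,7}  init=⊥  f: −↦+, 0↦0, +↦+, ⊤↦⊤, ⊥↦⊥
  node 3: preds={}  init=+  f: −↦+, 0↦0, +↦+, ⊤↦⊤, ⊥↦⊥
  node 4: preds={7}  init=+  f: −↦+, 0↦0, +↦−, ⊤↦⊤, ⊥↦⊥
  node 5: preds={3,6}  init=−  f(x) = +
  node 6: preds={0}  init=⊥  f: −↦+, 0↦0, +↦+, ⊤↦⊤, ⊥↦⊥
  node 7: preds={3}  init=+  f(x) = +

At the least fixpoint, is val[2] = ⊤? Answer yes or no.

Worklist (11 pops):
  #1 pop 0: in=⊥ → − (no change)
  #2 pop 1: in=⊤ → ⊤ (was ⊥); enqueue []
  #3 pop 2: in=⊤ → ⊤ (was ⊥); enqueue []
  #4 pop 3: in=⊥ → + (no change)
  #5 pop 4: in=+ → ⊤ (was +); enqueue [1]
  #6 pop 5: in=+ → ⊤ (was −); enqueue []
  #7 pop 6: in=− → + (was ⊥); enqueue [2,5]
  #8 pop 7: in=+ → + (no change)
  #9 pop 1: in=⊤ → ⊤ (no change)
  #10 pop 2: in=⊤ → ⊤ (no change)
  #11 pop 5: in=+ → ⊤ (no change)

Fixpoint:
  val[0] = −
  val[1] = ⊤
  val[2] = ⊤
  val[3] = +
  val[4] = ⊤
  val[5] = ⊤
  val[6] = +
  val[7] = +

yes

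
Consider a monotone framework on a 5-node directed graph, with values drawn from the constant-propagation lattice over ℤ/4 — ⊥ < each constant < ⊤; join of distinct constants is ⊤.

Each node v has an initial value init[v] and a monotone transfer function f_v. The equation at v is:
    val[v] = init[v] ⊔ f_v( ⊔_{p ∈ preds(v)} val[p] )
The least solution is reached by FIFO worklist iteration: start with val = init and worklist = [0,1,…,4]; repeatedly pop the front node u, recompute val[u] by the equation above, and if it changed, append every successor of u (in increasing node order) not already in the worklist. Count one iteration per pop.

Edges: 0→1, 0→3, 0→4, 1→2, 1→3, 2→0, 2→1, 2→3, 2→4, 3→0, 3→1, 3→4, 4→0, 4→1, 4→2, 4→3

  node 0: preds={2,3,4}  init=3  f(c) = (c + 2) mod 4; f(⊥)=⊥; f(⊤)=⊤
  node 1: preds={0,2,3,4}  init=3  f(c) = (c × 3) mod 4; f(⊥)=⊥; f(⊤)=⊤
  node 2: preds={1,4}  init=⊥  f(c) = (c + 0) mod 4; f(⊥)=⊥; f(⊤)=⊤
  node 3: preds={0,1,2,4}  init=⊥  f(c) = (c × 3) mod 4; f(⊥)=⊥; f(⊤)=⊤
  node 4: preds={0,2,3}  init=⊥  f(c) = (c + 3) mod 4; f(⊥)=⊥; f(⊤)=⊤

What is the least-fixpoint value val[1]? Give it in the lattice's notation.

Trace (10 dequeues):
  [1] u=0 | in ⊥ | out 3 | ==
  [2] u=1 | in 3 | out ⊤ | prev 3 | push {}
  [3] u=2 | in ⊤ | out ⊤ | prev ⊥ | push {0,1}
  [4] u=3 | in ⊤ | out ⊤ | prev ⊥ | push {}
  [5] u=4 | in ⊤ | out ⊤ | prev ⊥ | push {2,3}
  [6] u=0 | in ⊤ | out ⊤ | prev 3 | push {4}
  [7] u=1 | in ⊤ | out ⊤ | ==
  [8] u=2 | in ⊤ | out ⊤ | ==
  [9] u=3 | in ⊤ | out ⊤ | ==
  [10] u=4 | in ⊤ | out ⊤ | ==

Converged values:
  [0] ⊤
  [1] ⊤
  [2] ⊤
  [3] ⊤
  [4] ⊤

⊤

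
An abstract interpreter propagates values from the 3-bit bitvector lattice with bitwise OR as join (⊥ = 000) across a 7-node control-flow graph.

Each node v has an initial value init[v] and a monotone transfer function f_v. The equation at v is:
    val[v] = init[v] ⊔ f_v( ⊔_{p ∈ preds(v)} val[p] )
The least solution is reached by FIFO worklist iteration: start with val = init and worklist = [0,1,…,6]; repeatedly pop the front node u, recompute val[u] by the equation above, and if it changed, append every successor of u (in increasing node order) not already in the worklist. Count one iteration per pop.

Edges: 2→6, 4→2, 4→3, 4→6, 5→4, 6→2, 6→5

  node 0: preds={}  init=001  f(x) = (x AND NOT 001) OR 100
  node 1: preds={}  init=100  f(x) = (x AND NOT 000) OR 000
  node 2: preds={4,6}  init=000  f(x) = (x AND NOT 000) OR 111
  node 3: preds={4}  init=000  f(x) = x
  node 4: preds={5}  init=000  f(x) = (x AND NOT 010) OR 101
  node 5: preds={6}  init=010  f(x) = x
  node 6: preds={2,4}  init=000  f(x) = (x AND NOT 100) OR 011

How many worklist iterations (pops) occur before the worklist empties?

11

Worklist (11 pops):
  #1 pop 0: in=000 → 101 (was 001); enqueue []
  #2 pop 1: in=000 → 100 (no change)
  #3 pop 2: in=000 → 111 (was 000); enqueue []
  #4 pop 3: in=000 → 000 (no change)
  #5 pop 4: in=010 → 101 (was 000); enqueue [2,3]
  #6 pop 5: in=000 → 010 (no change)
  #7 pop 6: in=111 → 011 (was 000); enqueue [5]
  #8 pop 2: in=111 → 111 (no change)
  #9 pop 3: in=101 → 101 (was 000); enqueue []
  #10 pop 5: in=011 → 011 (was 010); enqueue [4]
  #11 pop 4: in=011 → 101 (no change)

Fixpoint:
  val[0] = 101
  val[1] = 100
  val[2] = 111
  val[3] = 101
  val[4] = 101
  val[5] = 011
  val[6] = 011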